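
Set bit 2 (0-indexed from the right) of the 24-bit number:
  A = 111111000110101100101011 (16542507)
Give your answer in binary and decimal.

Mask = 1 << 2 = 000000000000000000000100
Bit 2 of A is 0, so OR-ing with the mask flips it to 1.
  111111000110101100101011
| 000000000000000000000100
--------------------------
  111111000110101100101111

Answer: 111111000110101100101111 (16542511)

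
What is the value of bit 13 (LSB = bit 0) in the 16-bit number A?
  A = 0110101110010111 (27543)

Bit 13 is the 14th from the right.
  0110101110010111
    ^
That bit is 1.

Answer: 1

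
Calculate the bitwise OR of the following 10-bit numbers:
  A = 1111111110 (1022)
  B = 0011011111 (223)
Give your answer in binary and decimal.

Apply | to each column (1 where either bit is 1):
  1111111110
| 0011011111
------------
  1111111111

Answer: 1111111111 (1023)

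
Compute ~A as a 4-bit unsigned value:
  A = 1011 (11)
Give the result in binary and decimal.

Flip each bit (0->1, 1->0):
  1011
  0100

Answer: 0100 (4)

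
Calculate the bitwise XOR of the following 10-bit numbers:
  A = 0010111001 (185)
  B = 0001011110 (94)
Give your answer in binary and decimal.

Apply ^ to each column (1 where bits differ):
  0010111001
^ 0001011110
------------
  0011100111

Answer: 0011100111 (231)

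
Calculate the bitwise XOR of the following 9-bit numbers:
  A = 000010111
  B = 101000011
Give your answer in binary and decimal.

Apply ^ to each column (1 where bits differ):
  000010111
^ 101000011
-----------
  101010100

Answer: 101010100 (340)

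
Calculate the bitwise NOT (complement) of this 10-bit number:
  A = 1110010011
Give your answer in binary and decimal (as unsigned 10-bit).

Flip each bit (0->1, 1->0):
  1110010011
  0001101100

Answer: 0001101100 (108)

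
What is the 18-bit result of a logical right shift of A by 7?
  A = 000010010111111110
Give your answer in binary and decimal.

Logical shift right by 7: drop the bottom 7 bit(s), prepend 7 zero(s) on the left.
  000010010111111110  ->  keep [00001001011], discard [1111110], prepend 0000000
= 000000000001001011

Answer: 000000000001001011 (75)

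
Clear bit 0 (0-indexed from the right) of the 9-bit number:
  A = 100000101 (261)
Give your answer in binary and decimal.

Mask = ~(1 << 0) = 111111110
Bit 0 of A is 1, so AND-ing with the mask clears it to 0.
  100000101
& 111111110
-----------
  100000100

Answer: 100000100 (260)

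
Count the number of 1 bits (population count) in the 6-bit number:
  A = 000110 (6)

000110
1-bits at positions (from bit 0 = LSB): 1, 2
Count = 2

Answer: 2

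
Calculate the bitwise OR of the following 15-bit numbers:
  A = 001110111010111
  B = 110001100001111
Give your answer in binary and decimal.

Apply | to each column (1 where either bit is 1):
  001110111010111
| 110001100001111
-----------------
  111111111011111

Answer: 111111111011111 (32735)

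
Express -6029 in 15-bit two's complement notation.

1. Binary of +6029:  001011110001101
2. Invert bits:     110100001110010
3. Add 1:           110100001110011

Answer: 110100001110011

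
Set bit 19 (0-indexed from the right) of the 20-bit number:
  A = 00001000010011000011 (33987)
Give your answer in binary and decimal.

Mask = 1 << 19 = 10000000000000000000
Bit 19 of A is 0, so OR-ing with the mask flips it to 1.
  00001000010011000011
| 10000000000000000000
----------------------
  10001000010011000011

Answer: 10001000010011000011 (558275)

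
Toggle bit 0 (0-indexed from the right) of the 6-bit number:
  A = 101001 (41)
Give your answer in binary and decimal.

Mask = 1 << 0 = 000001
Bit 0 of A is 1; XOR with the mask flips it to 0.
  101001
^ 000001
--------
  101000

Answer: 101000 (40)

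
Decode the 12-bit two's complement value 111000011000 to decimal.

MSB is 1, so the value is negative. Find the magnitude:
1. Invert bits:  000111100111
2. Add 1:        000111101000  = 488
3. Apply sign:   -488

Answer: -488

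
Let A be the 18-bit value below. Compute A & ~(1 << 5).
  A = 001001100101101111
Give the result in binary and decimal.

Mask = ~(1 << 5) = 111111111111011111
Bit 5 of A is 1, so AND-ing with the mask clears it to 0.
  001001100101101111
& 111111111111011111
--------------------
  001001100101001111

Answer: 001001100101001111 (39247)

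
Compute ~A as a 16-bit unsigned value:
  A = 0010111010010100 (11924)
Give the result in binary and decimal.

Flip each bit (0->1, 1->0):
  0010111010010100
  1101000101101011

Answer: 1101000101101011 (53611)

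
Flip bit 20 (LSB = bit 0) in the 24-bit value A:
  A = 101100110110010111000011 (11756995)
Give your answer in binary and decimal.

Mask = 1 << 20 = 000100000000000000000000
Bit 20 of A is 1; XOR with the mask flips it to 0.
  101100110110010111000011
^ 000100000000000000000000
--------------------------
  101000110110010111000011

Answer: 101000110110010111000011 (10708419)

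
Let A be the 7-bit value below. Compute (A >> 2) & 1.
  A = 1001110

Bit 2 is the 3rd from the right.
  1001110
      ^
That bit is 1.

Answer: 1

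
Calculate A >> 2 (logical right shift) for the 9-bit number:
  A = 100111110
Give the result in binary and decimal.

Logical shift right by 2: drop the bottom 2 bit(s), prepend 2 zero(s) on the left.
  100111110  ->  keep [1001111], discard [10], prepend 00
= 001001111

Answer: 001001111 (79)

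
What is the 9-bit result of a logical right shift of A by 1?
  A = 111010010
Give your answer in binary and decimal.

Logical shift right by 1: drop the bottom 1 bit(s), prepend 1 zero(s) on the left.
  111010010  ->  keep [11101001], discard [0], prepend 0
= 011101001

Answer: 011101001 (233)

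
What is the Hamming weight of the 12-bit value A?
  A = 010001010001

010001010001
1-bits at positions (from bit 0 = LSB): 0, 4, 6, 10
Count = 4

Answer: 4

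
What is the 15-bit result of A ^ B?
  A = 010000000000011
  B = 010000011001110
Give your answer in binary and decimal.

Apply ^ to each column (1 where bits differ):
  010000000000011
^ 010000011001110
-----------------
  000000011001101

Answer: 000000011001101 (205)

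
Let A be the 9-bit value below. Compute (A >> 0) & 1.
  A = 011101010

Bit 0 is the 1st from the right.
  011101010
          ^
That bit is 0.

Answer: 0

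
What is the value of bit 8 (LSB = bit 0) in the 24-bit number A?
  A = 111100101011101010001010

Bit 8 is the 9th from the right.
  111100101011101010001010
                 ^
That bit is 0.

Answer: 0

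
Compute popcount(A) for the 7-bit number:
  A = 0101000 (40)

0101000
1-bits at positions (from bit 0 = LSB): 3, 5
Count = 2

Answer: 2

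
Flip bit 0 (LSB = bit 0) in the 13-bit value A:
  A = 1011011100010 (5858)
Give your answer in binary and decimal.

Mask = 1 << 0 = 0000000000001
Bit 0 of A is 0; XOR with the mask flips it to 1.
  1011011100010
^ 0000000000001
---------------
  1011011100011

Answer: 1011011100011 (5859)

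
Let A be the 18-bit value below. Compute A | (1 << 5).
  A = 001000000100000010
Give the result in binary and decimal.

Mask = 1 << 5 = 000000000000100000
Bit 5 of A is 0, so OR-ing with the mask flips it to 1.
  001000000100000010
| 000000000000100000
--------------------
  001000000100100010

Answer: 001000000100100010 (33058)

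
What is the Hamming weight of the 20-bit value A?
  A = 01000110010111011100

01000110010111011100
1-bits at positions (from bit 0 = LSB): 2, 3, 4, 6, 7, 8, 10, 13, 14, 18
Count = 10

Answer: 10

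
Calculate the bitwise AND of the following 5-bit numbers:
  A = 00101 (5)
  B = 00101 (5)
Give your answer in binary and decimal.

Apply & to each column (1 only where both bits are 1):
  00101
& 00101
-------
  00101

Answer: 00101 (5)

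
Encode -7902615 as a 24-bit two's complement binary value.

1. Binary of +7902615:  011110001001010110010111
2. Invert bits:     100001110110101001101000
3. Add 1:           100001110110101001101001

Answer: 100001110110101001101001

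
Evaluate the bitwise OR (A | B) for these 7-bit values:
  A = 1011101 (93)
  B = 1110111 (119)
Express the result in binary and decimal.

Apply | to each column (1 where either bit is 1):
  1011101
| 1110111
---------
  1111111

Answer: 1111111 (127)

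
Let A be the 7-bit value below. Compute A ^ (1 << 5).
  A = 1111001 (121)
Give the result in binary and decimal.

Mask = 1 << 5 = 0100000
Bit 5 of A is 1; XOR with the mask flips it to 0.
  1111001
^ 0100000
---------
  1011001

Answer: 1011001 (89)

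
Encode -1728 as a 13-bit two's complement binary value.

1. Binary of +1728:  0011011000000
2. Invert bits:     1100100111111
3. Add 1:           1100101000000

Answer: 1100101000000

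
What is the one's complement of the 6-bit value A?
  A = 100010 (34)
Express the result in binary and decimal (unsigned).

Flip each bit (0->1, 1->0):
  100010
  011101

Answer: 011101 (29)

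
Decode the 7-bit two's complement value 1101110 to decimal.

MSB is 1, so the value is negative. Find the magnitude:
1. Invert bits:  0010001
2. Add 1:        0010010  = 18
3. Apply sign:   -18

Answer: -18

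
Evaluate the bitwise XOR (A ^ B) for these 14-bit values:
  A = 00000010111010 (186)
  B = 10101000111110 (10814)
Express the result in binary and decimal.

Apply ^ to each column (1 where bits differ):
  00000010111010
^ 10101000111110
----------------
  10101010000100

Answer: 10101010000100 (10884)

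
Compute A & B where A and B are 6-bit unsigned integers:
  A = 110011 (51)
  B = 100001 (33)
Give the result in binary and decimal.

Apply & to each column (1 only where both bits are 1):
  110011
& 100001
--------
  100001

Answer: 100001 (33)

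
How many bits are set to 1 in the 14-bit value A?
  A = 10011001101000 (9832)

10011001101000
1-bits at positions (from bit 0 = LSB): 3, 5, 6, 9, 10, 13
Count = 6

Answer: 6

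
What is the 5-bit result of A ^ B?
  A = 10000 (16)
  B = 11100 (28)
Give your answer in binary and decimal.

Apply ^ to each column (1 where bits differ):
  10000
^ 11100
-------
  01100

Answer: 01100 (12)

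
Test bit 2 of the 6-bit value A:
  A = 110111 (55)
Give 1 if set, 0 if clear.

Bit 2 is the 3rd from the right.
  110111
     ^
That bit is 1.

Answer: 1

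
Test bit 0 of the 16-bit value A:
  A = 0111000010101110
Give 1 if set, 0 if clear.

Bit 0 is the 1st from the right.
  0111000010101110
                 ^
That bit is 0.

Answer: 0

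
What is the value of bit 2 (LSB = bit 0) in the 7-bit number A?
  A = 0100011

Bit 2 is the 3rd from the right.
  0100011
      ^
That bit is 0.

Answer: 0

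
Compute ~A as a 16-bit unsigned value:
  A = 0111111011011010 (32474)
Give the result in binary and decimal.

Flip each bit (0->1, 1->0):
  0111111011011010
  1000000100100101

Answer: 1000000100100101 (33061)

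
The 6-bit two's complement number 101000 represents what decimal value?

MSB is 1, so the value is negative. Find the magnitude:
1. Invert bits:  010111
2. Add 1:        011000  = 24
3. Apply sign:   -24

Answer: -24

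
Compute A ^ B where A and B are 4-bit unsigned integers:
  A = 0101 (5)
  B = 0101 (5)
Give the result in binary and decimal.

Apply ^ to each column (1 where bits differ):
  0101
^ 0101
------
  0000

Answer: 0000 (0)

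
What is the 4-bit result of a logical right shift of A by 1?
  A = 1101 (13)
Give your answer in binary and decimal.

Logical shift right by 1: drop the bottom 1 bit(s), prepend 1 zero(s) on the left.
  1101  ->  keep [110], discard [1], prepend 0
= 0110

Answer: 0110 (6)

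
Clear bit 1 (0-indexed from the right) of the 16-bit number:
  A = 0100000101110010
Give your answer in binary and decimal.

Mask = ~(1 << 1) = 1111111111111101
Bit 1 of A is 1, so AND-ing with the mask clears it to 0.
  0100000101110010
& 1111111111111101
------------------
  0100000101110000

Answer: 0100000101110000 (16752)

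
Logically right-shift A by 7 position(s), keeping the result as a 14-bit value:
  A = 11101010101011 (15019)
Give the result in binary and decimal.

Logical shift right by 7: drop the bottom 7 bit(s), prepend 7 zero(s) on the left.
  11101010101011  ->  keep [1110101], discard [0101011], prepend 0000000
= 00000001110101

Answer: 00000001110101 (117)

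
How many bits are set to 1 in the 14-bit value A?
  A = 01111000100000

01111000100000
1-bits at positions (from bit 0 = LSB): 5, 9, 10, 11, 12
Count = 5

Answer: 5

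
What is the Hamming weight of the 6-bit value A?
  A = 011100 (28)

011100
1-bits at positions (from bit 0 = LSB): 2, 3, 4
Count = 3

Answer: 3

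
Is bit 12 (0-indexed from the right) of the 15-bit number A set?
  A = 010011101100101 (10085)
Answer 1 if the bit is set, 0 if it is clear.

Bit 12 is the 13th from the right.
  010011101100101
    ^
That bit is 0.

Answer: 0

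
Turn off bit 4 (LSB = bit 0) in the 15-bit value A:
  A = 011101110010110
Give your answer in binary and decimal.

Mask = ~(1 << 4) = 111111111101111
Bit 4 of A is 1, so AND-ing with the mask clears it to 0.
  011101110010110
& 111111111101111
-----------------
  011101110000110

Answer: 011101110000110 (15238)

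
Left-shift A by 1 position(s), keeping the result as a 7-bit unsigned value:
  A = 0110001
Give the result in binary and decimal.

Shift left by 1: drop the top 1 bit(s), append 1 zero(s) on the right.
  0110001  ->  discard [0], keep [110001], append 0
= 1100010

Answer: 1100010 (98)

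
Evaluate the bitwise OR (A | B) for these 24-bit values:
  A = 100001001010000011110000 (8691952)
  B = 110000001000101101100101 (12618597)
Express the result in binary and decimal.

Apply | to each column (1 where either bit is 1):
  100001001010000011110000
| 110000001000101101100101
--------------------------
  110001001010101111110101

Answer: 110001001010101111110101 (12889077)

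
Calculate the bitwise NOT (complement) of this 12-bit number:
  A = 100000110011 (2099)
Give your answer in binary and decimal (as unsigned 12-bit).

Flip each bit (0->1, 1->0):
  100000110011
  011111001100

Answer: 011111001100 (1996)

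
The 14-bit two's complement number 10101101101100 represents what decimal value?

MSB is 1, so the value is negative. Find the magnitude:
1. Invert bits:  01010010010011
2. Add 1:        01010010010100  = 5268
3. Apply sign:   -5268

Answer: -5268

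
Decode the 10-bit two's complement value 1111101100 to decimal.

MSB is 1, so the value is negative. Find the magnitude:
1. Invert bits:  0000010011
2. Add 1:        0000010100  = 20
3. Apply sign:   -20

Answer: -20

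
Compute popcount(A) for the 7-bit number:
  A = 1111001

1111001
1-bits at positions (from bit 0 = LSB): 0, 3, 4, 5, 6
Count = 5

Answer: 5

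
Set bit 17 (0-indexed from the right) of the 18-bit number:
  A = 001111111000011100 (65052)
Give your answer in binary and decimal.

Mask = 1 << 17 = 100000000000000000
Bit 17 of A is 0, so OR-ing with the mask flips it to 1.
  001111111000011100
| 100000000000000000
--------------------
  101111111000011100

Answer: 101111111000011100 (196124)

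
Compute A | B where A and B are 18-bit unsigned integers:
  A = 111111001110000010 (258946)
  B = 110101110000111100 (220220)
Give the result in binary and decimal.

Apply | to each column (1 where either bit is 1):
  111111001110000010
| 110101110000111100
--------------------
  111111111110111110

Answer: 111111111110111110 (262078)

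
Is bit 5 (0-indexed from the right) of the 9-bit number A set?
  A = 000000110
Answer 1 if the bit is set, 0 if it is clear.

Bit 5 is the 6th from the right.
  000000110
     ^
That bit is 0.

Answer: 0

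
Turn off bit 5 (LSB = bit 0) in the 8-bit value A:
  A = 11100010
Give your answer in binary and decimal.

Mask = ~(1 << 5) = 11011111
Bit 5 of A is 1, so AND-ing with the mask clears it to 0.
  11100010
& 11011111
----------
  11000010

Answer: 11000010 (194)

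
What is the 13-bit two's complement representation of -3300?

1. Binary of +3300:  0110011100100
2. Invert bits:     1001100011011
3. Add 1:           1001100011100

Answer: 1001100011100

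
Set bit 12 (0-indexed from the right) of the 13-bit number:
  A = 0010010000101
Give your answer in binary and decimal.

Mask = 1 << 12 = 1000000000000
Bit 12 of A is 0, so OR-ing with the mask flips it to 1.
  0010010000101
| 1000000000000
---------------
  1010010000101

Answer: 1010010000101 (5253)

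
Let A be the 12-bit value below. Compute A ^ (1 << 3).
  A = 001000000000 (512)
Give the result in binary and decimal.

Mask = 1 << 3 = 000000001000
Bit 3 of A is 0; XOR with the mask flips it to 1.
  001000000000
^ 000000001000
--------------
  001000001000

Answer: 001000001000 (520)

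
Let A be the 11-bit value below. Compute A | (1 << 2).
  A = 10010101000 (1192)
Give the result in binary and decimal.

Mask = 1 << 2 = 00000000100
Bit 2 of A is 0, so OR-ing with the mask flips it to 1.
  10010101000
| 00000000100
-------------
  10010101100

Answer: 10010101100 (1196)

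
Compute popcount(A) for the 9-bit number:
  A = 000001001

000001001
1-bits at positions (from bit 0 = LSB): 0, 3
Count = 2

Answer: 2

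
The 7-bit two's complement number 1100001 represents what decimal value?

MSB is 1, so the value is negative. Find the magnitude:
1. Invert bits:  0011110
2. Add 1:        0011111  = 31
3. Apply sign:   -31

Answer: -31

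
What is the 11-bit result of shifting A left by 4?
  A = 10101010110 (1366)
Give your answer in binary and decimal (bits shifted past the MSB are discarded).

Shift left by 4: drop the top 4 bit(s), append 4 zero(s) on the right.
  10101010110  ->  discard [1010], keep [1010110], append 0000
= 10101100000

Answer: 10101100000 (1376)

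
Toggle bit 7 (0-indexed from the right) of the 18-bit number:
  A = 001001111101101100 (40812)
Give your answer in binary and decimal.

Mask = 1 << 7 = 000000000010000000
Bit 7 of A is 0; XOR with the mask flips it to 1.
  001001111101101100
^ 000000000010000000
--------------------
  001001111111101100

Answer: 001001111111101100 (40940)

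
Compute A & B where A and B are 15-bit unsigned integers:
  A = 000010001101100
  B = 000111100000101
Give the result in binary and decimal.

Apply & to each column (1 only where both bits are 1):
  000010001101100
& 000111100000101
-----------------
  000010000000100

Answer: 000010000000100 (1028)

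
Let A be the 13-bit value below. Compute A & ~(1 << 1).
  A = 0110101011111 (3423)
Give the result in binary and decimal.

Mask = ~(1 << 1) = 1111111111101
Bit 1 of A is 1, so AND-ing with the mask clears it to 0.
  0110101011111
& 1111111111101
---------------
  0110101011101

Answer: 0110101011101 (3421)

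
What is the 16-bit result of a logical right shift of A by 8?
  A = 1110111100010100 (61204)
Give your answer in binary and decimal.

Logical shift right by 8: drop the bottom 8 bit(s), prepend 8 zero(s) on the left.
  1110111100010100  ->  keep [11101111], discard [00010100], prepend 00000000
= 0000000011101111

Answer: 0000000011101111 (239)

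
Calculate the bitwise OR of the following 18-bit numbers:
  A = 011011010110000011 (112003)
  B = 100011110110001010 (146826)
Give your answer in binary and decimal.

Apply | to each column (1 where either bit is 1):
  011011010110000011
| 100011110110001010
--------------------
  111011110110001011

Answer: 111011110110001011 (245131)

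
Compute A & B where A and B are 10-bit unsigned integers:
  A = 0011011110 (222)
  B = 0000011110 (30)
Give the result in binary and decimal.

Apply & to each column (1 only where both bits are 1):
  0011011110
& 0000011110
------------
  0000011110

Answer: 0000011110 (30)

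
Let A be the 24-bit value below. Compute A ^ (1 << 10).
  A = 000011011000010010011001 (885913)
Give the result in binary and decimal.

Mask = 1 << 10 = 000000000000010000000000
Bit 10 of A is 1; XOR with the mask flips it to 0.
  000011011000010010011001
^ 000000000000010000000000
--------------------------
  000011011000000010011001

Answer: 000011011000000010011001 (884889)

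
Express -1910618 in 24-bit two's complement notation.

1. Binary of +1910618:  000111010010011101011010
2. Invert bits:     111000101101100010100101
3. Add 1:           111000101101100010100110

Answer: 111000101101100010100110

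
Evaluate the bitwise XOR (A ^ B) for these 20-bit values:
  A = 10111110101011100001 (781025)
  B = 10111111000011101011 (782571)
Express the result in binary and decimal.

Apply ^ to each column (1 where bits differ):
  10111110101011100001
^ 10111111000011101011
----------------------
  00000001101000001010

Answer: 00000001101000001010 (6666)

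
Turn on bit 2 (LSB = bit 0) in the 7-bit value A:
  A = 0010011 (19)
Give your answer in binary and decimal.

Mask = 1 << 2 = 0000100
Bit 2 of A is 0, so OR-ing with the mask flips it to 1.
  0010011
| 0000100
---------
  0010111

Answer: 0010111 (23)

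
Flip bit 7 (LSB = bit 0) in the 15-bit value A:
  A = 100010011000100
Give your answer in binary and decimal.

Mask = 1 << 7 = 000000010000000
Bit 7 of A is 1; XOR with the mask flips it to 0.
  100010011000100
^ 000000010000000
-----------------
  100010001000100

Answer: 100010001000100 (17476)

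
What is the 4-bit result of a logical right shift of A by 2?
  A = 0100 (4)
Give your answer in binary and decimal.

Logical shift right by 2: drop the bottom 2 bit(s), prepend 2 zero(s) on the left.
  0100  ->  keep [01], discard [00], prepend 00
= 0001

Answer: 0001 (1)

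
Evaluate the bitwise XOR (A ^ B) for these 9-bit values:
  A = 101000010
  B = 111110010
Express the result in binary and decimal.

Apply ^ to each column (1 where bits differ):
  101000010
^ 111110010
-----------
  010110000

Answer: 010110000 (176)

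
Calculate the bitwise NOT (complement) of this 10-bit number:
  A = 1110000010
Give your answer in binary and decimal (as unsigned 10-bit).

Flip each bit (0->1, 1->0):
  1110000010
  0001111101

Answer: 0001111101 (125)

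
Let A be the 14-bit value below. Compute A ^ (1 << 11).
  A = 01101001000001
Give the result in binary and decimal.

Mask = 1 << 11 = 00100000000000
Bit 11 of A is 1; XOR with the mask flips it to 0.
  01101001000001
^ 00100000000000
----------------
  01001001000001

Answer: 01001001000001 (4673)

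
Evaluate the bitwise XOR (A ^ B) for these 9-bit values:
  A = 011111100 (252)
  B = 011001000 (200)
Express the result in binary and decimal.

Apply ^ to each column (1 where bits differ):
  011111100
^ 011001000
-----------
  000110100

Answer: 000110100 (52)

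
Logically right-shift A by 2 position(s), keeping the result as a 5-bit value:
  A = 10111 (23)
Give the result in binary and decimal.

Logical shift right by 2: drop the bottom 2 bit(s), prepend 2 zero(s) on the left.
  10111  ->  keep [101], discard [11], prepend 00
= 00101

Answer: 00101 (5)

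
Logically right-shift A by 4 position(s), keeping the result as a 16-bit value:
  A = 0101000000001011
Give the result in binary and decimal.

Logical shift right by 4: drop the bottom 4 bit(s), prepend 4 zero(s) on the left.
  0101000000001011  ->  keep [010100000000], discard [1011], prepend 0000
= 0000010100000000

Answer: 0000010100000000 (1280)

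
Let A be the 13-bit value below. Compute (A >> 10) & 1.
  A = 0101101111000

Bit 10 is the 11th from the right.
  0101101111000
    ^
That bit is 0.

Answer: 0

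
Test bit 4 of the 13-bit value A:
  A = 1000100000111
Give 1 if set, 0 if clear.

Bit 4 is the 5th from the right.
  1000100000111
          ^
That bit is 0.

Answer: 0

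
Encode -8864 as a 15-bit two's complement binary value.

1. Binary of +8864:  010001010100000
2. Invert bits:     101110101011111
3. Add 1:           101110101100000

Answer: 101110101100000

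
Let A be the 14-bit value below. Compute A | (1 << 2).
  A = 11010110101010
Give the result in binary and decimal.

Mask = 1 << 2 = 00000000000100
Bit 2 of A is 0, so OR-ing with the mask flips it to 1.
  11010110101010
| 00000000000100
----------------
  11010110101110

Answer: 11010110101110 (13742)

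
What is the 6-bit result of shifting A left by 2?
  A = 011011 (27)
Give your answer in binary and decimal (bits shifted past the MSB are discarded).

Shift left by 2: drop the top 2 bit(s), append 2 zero(s) on the right.
  011011  ->  discard [01], keep [1011], append 00
= 101100

Answer: 101100 (44)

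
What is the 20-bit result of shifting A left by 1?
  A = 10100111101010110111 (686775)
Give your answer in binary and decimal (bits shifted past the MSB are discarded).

Shift left by 1: drop the top 1 bit(s), append 1 zero(s) on the right.
  10100111101010110111  ->  discard [1], keep [0100111101010110111], append 0
= 01001111010101101110

Answer: 01001111010101101110 (324974)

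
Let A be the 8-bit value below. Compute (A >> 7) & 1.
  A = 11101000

Bit 7 is the 8th from the right.
  11101000
  ^
That bit is 1.

Answer: 1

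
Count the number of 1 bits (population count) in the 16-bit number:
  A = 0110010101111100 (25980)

0110010101111100
1-bits at positions (from bit 0 = LSB): 2, 3, 4, 5, 6, 8, 10, 13, 14
Count = 9

Answer: 9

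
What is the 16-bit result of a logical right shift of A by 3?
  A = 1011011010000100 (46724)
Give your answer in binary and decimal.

Logical shift right by 3: drop the bottom 3 bit(s), prepend 3 zero(s) on the left.
  1011011010000100  ->  keep [1011011010000], discard [100], prepend 000
= 0001011011010000

Answer: 0001011011010000 (5840)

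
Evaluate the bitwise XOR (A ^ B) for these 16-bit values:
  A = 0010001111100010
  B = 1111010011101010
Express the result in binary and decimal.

Apply ^ to each column (1 where bits differ):
  0010001111100010
^ 1111010011101010
------------------
  1101011100001000

Answer: 1101011100001000 (55048)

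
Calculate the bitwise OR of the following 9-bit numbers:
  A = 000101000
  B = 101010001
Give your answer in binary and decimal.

Apply | to each column (1 where either bit is 1):
  000101000
| 101010001
-----------
  101111001

Answer: 101111001 (377)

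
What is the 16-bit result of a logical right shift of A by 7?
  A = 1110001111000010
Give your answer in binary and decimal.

Logical shift right by 7: drop the bottom 7 bit(s), prepend 7 zero(s) on the left.
  1110001111000010  ->  keep [111000111], discard [1000010], prepend 0000000
= 0000000111000111

Answer: 0000000111000111 (455)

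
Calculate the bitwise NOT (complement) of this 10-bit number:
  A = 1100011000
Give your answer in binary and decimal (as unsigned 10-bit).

Flip each bit (0->1, 1->0):
  1100011000
  0011100111

Answer: 0011100111 (231)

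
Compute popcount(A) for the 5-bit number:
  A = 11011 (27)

11011
1-bits at positions (from bit 0 = LSB): 0, 1, 3, 4
Count = 4

Answer: 4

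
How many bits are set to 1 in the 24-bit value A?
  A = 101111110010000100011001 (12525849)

101111110010000100011001
1-bits at positions (from bit 0 = LSB): 0, 3, 4, 8, 13, 16, 17, 18, 19, 20, 21, 23
Count = 12

Answer: 12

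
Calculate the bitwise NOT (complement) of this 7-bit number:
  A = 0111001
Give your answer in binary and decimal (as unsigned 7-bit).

Flip each bit (0->1, 1->0):
  0111001
  1000110

Answer: 1000110 (70)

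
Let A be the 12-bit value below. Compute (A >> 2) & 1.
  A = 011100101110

Bit 2 is the 3rd from the right.
  011100101110
           ^
That bit is 1.

Answer: 1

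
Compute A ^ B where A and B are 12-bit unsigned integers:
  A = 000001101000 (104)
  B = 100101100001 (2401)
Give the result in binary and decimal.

Apply ^ to each column (1 where bits differ):
  000001101000
^ 100101100001
--------------
  100100001001

Answer: 100100001001 (2313)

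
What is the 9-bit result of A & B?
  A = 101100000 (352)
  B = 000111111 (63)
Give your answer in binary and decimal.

Apply & to each column (1 only where both bits are 1):
  101100000
& 000111111
-----------
  000100000

Answer: 000100000 (32)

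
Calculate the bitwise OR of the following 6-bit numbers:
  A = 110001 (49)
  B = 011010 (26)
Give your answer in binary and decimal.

Apply | to each column (1 where either bit is 1):
  110001
| 011010
--------
  111011

Answer: 111011 (59)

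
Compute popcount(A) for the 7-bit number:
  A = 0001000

0001000
1-bits at positions (from bit 0 = LSB): 3
Count = 1

Answer: 1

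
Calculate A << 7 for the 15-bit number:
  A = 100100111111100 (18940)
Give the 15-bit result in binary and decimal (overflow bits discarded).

Shift left by 7: drop the top 7 bit(s), append 7 zero(s) on the right.
  100100111111100  ->  discard [1001001], keep [11111100], append 0000000
= 111111000000000

Answer: 111111000000000 (32256)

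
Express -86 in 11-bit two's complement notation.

1. Binary of +86:  00001010110
2. Invert bits:     11110101001
3. Add 1:           11110101010

Answer: 11110101010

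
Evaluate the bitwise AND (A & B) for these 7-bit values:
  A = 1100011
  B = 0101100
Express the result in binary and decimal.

Apply & to each column (1 only where both bits are 1):
  1100011
& 0101100
---------
  0100000

Answer: 0100000 (32)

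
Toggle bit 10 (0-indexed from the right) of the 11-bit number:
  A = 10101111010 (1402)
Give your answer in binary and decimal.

Mask = 1 << 10 = 10000000000
Bit 10 of A is 1; XOR with the mask flips it to 0.
  10101111010
^ 10000000000
-------------
  00101111010

Answer: 00101111010 (378)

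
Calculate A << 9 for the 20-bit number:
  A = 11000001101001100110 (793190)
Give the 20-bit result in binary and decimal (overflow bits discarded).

Shift left by 9: drop the top 9 bit(s), append 9 zero(s) on the right.
  11000001101001100110  ->  discard [110000011], keep [01001100110], append 000000000
= 01001100110000000000

Answer: 01001100110000000000 (314368)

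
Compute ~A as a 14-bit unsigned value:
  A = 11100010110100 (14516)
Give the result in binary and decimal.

Flip each bit (0->1, 1->0):
  11100010110100
  00011101001011

Answer: 00011101001011 (1867)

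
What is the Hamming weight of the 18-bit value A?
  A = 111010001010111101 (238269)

111010001010111101
1-bits at positions (from bit 0 = LSB): 0, 2, 3, 4, 5, 7, 9, 13, 15, 16, 17
Count = 11

Answer: 11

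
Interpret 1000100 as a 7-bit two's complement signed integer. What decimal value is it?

MSB is 1, so the value is negative. Find the magnitude:
1. Invert bits:  0111011
2. Add 1:        0111100  = 60
3. Apply sign:   -60

Answer: -60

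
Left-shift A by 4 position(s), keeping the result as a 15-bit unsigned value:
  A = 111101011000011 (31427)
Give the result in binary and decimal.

Shift left by 4: drop the top 4 bit(s), append 4 zero(s) on the right.
  111101011000011  ->  discard [1111], keep [01011000011], append 0000
= 010110000110000

Answer: 010110000110000 (11312)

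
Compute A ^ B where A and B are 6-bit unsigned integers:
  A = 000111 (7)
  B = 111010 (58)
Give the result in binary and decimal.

Apply ^ to each column (1 where bits differ):
  000111
^ 111010
--------
  111101

Answer: 111101 (61)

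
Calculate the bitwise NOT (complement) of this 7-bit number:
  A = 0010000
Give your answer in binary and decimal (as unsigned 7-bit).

Flip each bit (0->1, 1->0):
  0010000
  1101111

Answer: 1101111 (111)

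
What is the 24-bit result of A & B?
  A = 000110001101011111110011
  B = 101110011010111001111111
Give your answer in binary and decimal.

Apply & to each column (1 only where both bits are 1):
  000110001101011111110011
& 101110011010111001111111
--------------------------
  000110001000011001110011

Answer: 000110001000011001110011 (1607283)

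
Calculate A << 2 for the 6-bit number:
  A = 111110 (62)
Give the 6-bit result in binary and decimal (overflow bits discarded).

Shift left by 2: drop the top 2 bit(s), append 2 zero(s) on the right.
  111110  ->  discard [11], keep [1110], append 00
= 111000

Answer: 111000 (56)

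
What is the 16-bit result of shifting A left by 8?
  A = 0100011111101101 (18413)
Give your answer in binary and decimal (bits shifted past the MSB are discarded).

Shift left by 8: drop the top 8 bit(s), append 8 zero(s) on the right.
  0100011111101101  ->  discard [01000111], keep [11101101], append 00000000
= 1110110100000000

Answer: 1110110100000000 (60672)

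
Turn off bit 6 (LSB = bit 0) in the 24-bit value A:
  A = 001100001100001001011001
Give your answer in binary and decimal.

Mask = ~(1 << 6) = 111111111111111110111111
Bit 6 of A is 1, so AND-ing with the mask clears it to 0.
  001100001100001001011001
& 111111111111111110111111
--------------------------
  001100001100001000011001

Answer: 001100001100001000011001 (3195417)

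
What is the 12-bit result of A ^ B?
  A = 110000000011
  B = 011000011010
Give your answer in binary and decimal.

Apply ^ to each column (1 where bits differ):
  110000000011
^ 011000011010
--------------
  101000011001

Answer: 101000011001 (2585)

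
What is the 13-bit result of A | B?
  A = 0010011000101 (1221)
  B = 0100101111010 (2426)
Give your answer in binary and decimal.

Apply | to each column (1 where either bit is 1):
  0010011000101
| 0100101111010
---------------
  0110111111111

Answer: 0110111111111 (3583)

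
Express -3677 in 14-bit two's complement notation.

1. Binary of +3677:  00111001011101
2. Invert bits:     11000110100010
3. Add 1:           11000110100011

Answer: 11000110100011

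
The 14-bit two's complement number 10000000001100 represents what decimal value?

MSB is 1, so the value is negative. Find the magnitude:
1. Invert bits:  01111111110011
2. Add 1:        01111111110100  = 8180
3. Apply sign:   -8180

Answer: -8180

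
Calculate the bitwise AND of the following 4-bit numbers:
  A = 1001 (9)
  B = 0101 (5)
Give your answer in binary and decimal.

Apply & to each column (1 only where both bits are 1):
  1001
& 0101
------
  0001

Answer: 0001 (1)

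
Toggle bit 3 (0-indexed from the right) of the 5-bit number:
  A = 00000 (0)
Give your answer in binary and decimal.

Mask = 1 << 3 = 01000
Bit 3 of A is 0; XOR with the mask flips it to 1.
  00000
^ 01000
-------
  01000

Answer: 01000 (8)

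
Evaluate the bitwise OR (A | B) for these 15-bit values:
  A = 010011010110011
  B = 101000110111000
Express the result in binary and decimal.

Apply | to each column (1 where either bit is 1):
  010011010110011
| 101000110111000
-----------------
  111011110111011

Answer: 111011110111011 (30651)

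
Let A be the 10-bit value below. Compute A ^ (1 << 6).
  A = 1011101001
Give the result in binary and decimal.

Mask = 1 << 6 = 0001000000
Bit 6 of A is 1; XOR with the mask flips it to 0.
  1011101001
^ 0001000000
------------
  1010101001

Answer: 1010101001 (681)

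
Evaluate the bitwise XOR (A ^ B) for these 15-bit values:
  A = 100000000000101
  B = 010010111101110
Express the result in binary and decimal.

Apply ^ to each column (1 where bits differ):
  100000000000101
^ 010010111101110
-----------------
  110010111101011

Answer: 110010111101011 (26091)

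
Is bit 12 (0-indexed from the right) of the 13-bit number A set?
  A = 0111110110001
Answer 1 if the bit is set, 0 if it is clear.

Bit 12 is the 13th from the right.
  0111110110001
  ^
That bit is 0.

Answer: 0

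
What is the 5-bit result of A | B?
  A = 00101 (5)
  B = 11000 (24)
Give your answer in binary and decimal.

Apply | to each column (1 where either bit is 1):
  00101
| 11000
-------
  11101

Answer: 11101 (29)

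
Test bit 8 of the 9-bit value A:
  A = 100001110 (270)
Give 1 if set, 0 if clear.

Bit 8 is the 9th from the right.
  100001110
  ^
That bit is 1.

Answer: 1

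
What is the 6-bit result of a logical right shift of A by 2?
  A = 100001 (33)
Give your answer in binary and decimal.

Logical shift right by 2: drop the bottom 2 bit(s), prepend 2 zero(s) on the left.
  100001  ->  keep [1000], discard [01], prepend 00
= 001000

Answer: 001000 (8)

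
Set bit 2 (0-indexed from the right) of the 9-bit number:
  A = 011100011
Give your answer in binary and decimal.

Mask = 1 << 2 = 000000100
Bit 2 of A is 0, so OR-ing with the mask flips it to 1.
  011100011
| 000000100
-----------
  011100111

Answer: 011100111 (231)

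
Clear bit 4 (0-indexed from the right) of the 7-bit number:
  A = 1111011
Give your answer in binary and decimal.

Mask = ~(1 << 4) = 1101111
Bit 4 of A is 1, so AND-ing with the mask clears it to 0.
  1111011
& 1101111
---------
  1101011

Answer: 1101011 (107)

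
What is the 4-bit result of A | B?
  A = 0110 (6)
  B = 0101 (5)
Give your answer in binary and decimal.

Apply | to each column (1 where either bit is 1):
  0110
| 0101
------
  0111

Answer: 0111 (7)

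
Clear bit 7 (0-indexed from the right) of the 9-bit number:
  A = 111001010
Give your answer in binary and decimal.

Mask = ~(1 << 7) = 101111111
Bit 7 of A is 1, so AND-ing with the mask clears it to 0.
  111001010
& 101111111
-----------
  101001010

Answer: 101001010 (330)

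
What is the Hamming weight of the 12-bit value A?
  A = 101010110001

101010110001
1-bits at positions (from bit 0 = LSB): 0, 4, 5, 7, 9, 11
Count = 6

Answer: 6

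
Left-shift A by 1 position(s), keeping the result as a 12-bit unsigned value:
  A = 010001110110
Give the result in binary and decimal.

Shift left by 1: drop the top 1 bit(s), append 1 zero(s) on the right.
  010001110110  ->  discard [0], keep [10001110110], append 0
= 100011101100

Answer: 100011101100 (2284)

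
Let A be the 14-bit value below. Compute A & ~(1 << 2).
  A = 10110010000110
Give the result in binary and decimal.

Mask = ~(1 << 2) = 11111111111011
Bit 2 of A is 1, so AND-ing with the mask clears it to 0.
  10110010000110
& 11111111111011
----------------
  10110010000010

Answer: 10110010000010 (11394)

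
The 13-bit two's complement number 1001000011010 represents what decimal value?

MSB is 1, so the value is negative. Find the magnitude:
1. Invert bits:  0110111100101
2. Add 1:        0110111100110  = 3558
3. Apply sign:   -3558

Answer: -3558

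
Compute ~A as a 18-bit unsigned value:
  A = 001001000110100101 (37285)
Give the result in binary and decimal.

Flip each bit (0->1, 1->0):
  001001000110100101
  110110111001011010

Answer: 110110111001011010 (224858)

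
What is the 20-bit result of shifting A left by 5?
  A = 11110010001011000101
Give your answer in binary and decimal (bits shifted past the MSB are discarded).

Shift left by 5: drop the top 5 bit(s), append 5 zero(s) on the right.
  11110010001011000101  ->  discard [11110], keep [010001011000101], append 00000
= 01000101100010100000

Answer: 01000101100010100000 (284832)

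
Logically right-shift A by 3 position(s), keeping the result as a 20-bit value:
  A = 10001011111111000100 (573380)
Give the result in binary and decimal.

Logical shift right by 3: drop the bottom 3 bit(s), prepend 3 zero(s) on the left.
  10001011111111000100  ->  keep [10001011111111000], discard [100], prepend 000
= 00010001011111111000

Answer: 00010001011111111000 (71672)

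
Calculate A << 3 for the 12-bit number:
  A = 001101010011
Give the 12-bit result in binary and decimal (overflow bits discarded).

Shift left by 3: drop the top 3 bit(s), append 3 zero(s) on the right.
  001101010011  ->  discard [001], keep [101010011], append 000
= 101010011000

Answer: 101010011000 (2712)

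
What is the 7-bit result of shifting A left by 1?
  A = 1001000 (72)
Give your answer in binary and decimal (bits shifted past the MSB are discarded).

Shift left by 1: drop the top 1 bit(s), append 1 zero(s) on the right.
  1001000  ->  discard [1], keep [001000], append 0
= 0010000

Answer: 0010000 (16)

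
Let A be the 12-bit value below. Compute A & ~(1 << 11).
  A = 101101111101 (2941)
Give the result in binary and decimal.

Mask = ~(1 << 11) = 011111111111
Bit 11 of A is 1, so AND-ing with the mask clears it to 0.
  101101111101
& 011111111111
--------------
  001101111101

Answer: 001101111101 (893)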